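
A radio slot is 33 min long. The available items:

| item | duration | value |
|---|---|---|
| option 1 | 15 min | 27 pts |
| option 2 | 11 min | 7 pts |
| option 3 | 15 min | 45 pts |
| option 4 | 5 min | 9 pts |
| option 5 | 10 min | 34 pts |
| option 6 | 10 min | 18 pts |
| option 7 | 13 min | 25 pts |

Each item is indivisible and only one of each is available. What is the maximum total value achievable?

88 pts

Check high-value combinations within 33 min:
- option 3+option 4+option 5: duration 15+5+10=30, value 45+9+34=88
- option 3+option 5: duration 15+10=25, value 45+34=79
- option 3+option 4+option 7: duration 15+5+13=33, value 45+9+25=79
- option 5+option 6+option 7: duration 10+10+13=33, value 34+18+25=77
- option 1+option 3: duration 15+15=30, value 27+45=72
Best: 88 pts.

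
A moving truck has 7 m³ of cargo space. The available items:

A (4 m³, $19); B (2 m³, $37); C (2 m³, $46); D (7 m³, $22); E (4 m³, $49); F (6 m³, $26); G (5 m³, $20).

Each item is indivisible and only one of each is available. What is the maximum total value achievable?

$95

This is a 0/1 knapsack; check combinations near the capacity.
- C+E: volume 2+4=6, value 46+49=95
- B+E: volume 2+4=6, value 37+49=86
- B+C: volume 2+2=4, value 37+46=83
- C+G: volume 2+5=7, value 46+20=66
Best: $95.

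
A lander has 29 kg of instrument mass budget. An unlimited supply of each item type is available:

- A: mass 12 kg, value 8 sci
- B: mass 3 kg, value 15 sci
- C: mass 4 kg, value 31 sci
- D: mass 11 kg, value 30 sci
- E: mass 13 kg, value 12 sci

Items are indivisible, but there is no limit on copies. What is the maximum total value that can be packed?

217 sci

Best value-per-unit is C at 31/4, and filling with it alone uses mass 7×4=28. No mix of the others beats 7×31 = 217.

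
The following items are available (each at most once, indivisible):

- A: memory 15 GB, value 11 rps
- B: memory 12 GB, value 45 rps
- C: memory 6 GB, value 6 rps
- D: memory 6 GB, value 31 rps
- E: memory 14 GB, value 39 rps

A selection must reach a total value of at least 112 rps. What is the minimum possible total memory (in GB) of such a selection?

Subsets with value ≥ 112, sorted by total memory:
- B+D+E: memory 32, value 115
- B+C+D+E: memory 38, value 121
- A+B+D+E: memory 47, value 126
- A+B+C+D+E: memory 53, value 132
Minimum memory: 32 GB.

32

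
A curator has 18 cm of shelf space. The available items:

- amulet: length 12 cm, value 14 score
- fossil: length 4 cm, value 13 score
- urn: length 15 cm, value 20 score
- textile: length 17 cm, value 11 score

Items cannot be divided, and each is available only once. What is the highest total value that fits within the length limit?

This is a 0/1 knapsack; check combinations near the capacity.
- amulet+fossil: length 12+4=16, value 14+13=27
- urn: length 15, value 20
- amulet: length 12, value 14
Best: 27 score.

27 score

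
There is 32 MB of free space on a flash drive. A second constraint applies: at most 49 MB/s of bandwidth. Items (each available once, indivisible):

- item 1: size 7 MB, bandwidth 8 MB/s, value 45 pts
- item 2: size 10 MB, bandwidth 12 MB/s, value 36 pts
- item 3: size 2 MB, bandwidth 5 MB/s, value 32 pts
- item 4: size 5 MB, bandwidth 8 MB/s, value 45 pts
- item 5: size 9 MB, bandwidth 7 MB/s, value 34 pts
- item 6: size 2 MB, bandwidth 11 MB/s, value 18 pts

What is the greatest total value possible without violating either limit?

Feasible sets respecting both limits:
- item 1+item 2+item 3+item 4+item 6: size 26, bandwidth 44, value 176
- item 1+item 3+item 4+item 5+item 6: size 25, bandwidth 39, value 174
- item 1+item 2+item 3+item 5+item 6: size 30, bandwidth 43, value 165
Best: 176 pts.

176 pts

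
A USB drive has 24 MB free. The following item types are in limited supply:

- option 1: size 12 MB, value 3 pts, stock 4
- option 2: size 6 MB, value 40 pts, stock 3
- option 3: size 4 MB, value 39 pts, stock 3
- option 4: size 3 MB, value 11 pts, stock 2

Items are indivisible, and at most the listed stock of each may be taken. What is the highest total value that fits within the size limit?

197 pts

Top feasible selections:
- 2×option 2 + 3×option 3: size 24, value 197
- 1×option 2 + 3×option 3 + 2×option 4: size 24, value 179
- 2×option 2 + 2×option 3 + 1×option 4: size 23, value 169
Best: 197 pts.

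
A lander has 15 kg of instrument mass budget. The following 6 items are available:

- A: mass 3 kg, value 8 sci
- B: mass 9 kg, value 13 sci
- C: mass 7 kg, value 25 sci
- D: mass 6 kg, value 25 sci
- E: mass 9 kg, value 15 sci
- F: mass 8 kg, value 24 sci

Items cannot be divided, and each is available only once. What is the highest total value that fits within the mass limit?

Check high-value combinations within 15 kg:
- C+D: mass 7+6=13, value 25+25=50
- D+F: mass 6+8=14, value 25+24=49
- C+F: mass 7+8=15, value 25+24=49
- D+E: mass 6+9=15, value 25+15=40
Best: 50 sci.

50 sci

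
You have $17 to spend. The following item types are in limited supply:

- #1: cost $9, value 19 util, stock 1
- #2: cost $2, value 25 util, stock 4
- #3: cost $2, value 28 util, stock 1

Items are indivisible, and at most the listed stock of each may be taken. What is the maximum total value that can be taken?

128 util

Best selections within cost 17 and stock limits:
- 4×#2 + 1×#3: cost 10, value 128
- 1×#1 + 3×#2 + 1×#3: cost 17, value 122
Best: 128 util.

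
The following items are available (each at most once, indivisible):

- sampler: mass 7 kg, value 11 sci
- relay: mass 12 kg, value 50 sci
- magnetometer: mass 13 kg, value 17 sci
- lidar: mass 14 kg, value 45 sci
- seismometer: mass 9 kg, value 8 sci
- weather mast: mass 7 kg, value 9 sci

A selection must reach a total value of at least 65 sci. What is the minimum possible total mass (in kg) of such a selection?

Subsets with value ≥ 65, sorted by total mass:
- relay+magnetometer: mass 25, value 67
- relay+lidar: mass 26, value 95
Minimum mass: 25 kg.

25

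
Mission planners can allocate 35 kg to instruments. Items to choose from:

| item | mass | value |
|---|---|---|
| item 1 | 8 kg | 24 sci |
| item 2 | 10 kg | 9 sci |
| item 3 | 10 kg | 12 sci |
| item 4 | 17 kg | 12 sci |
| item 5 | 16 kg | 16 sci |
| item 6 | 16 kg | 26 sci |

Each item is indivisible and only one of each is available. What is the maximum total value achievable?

Check high-value combinations within 35 kg:
- item 1+item 3+item 6: mass 8+10+16=34, value 24+12+26=62
- item 1+item 2+item 6: mass 8+10+16=34, value 24+9+26=59
- item 1+item 3+item 5: mass 8+10+16=34, value 24+12+16=52
- item 1+item 6: mass 8+16=24, value 24+26=50
- item 1+item 2+item 5: mass 8+10+16=34, value 24+9+16=49
Best: 62 sci.

62 sci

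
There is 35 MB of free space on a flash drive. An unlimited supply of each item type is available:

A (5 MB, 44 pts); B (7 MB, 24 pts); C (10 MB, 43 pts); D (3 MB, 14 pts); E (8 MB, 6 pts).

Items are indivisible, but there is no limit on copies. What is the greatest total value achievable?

308 pts

Best value-per-unit is A at 44/5, and filling with it alone uses size 7×5=35. No mix of the others beats 7×44 = 308.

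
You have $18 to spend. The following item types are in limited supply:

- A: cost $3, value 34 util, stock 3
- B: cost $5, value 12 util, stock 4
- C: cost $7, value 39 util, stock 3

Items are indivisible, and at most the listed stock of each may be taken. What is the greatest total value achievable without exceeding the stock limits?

Top feasible selections:
- 3×A + 1×C: cost 16, value 141
- 2×A + 1×B + 1×C: cost 18, value 119
Best: 141 util.

141 util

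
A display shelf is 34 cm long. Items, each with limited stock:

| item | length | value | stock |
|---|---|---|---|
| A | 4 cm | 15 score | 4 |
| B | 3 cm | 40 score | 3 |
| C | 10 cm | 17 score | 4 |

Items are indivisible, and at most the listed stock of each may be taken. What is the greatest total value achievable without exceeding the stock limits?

182 score

Best selections within length 34 and stock limits:
- 3×A + 3×B + 1×C: length 31, value 182
- 4×A + 3×B: length 25, value 180
- 1×A + 3×B + 2×C: length 33, value 169
Best: 182 score.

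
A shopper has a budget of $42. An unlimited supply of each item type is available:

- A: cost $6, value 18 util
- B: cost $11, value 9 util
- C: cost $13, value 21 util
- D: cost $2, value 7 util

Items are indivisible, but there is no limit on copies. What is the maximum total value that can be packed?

147 util

Best value-per-unit is D at 7/2, and filling with it alone uses cost 21×2=42. No mix of the others beats 21×7 = 147.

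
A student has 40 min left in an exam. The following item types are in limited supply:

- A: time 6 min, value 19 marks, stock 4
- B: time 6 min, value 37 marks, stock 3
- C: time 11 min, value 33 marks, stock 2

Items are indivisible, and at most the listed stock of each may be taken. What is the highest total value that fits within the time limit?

Top feasible selections:
- 3×B + 2×C: time 40, value 177
- 3×A + 3×B: time 36, value 168
Best: 177 marks.

177 marks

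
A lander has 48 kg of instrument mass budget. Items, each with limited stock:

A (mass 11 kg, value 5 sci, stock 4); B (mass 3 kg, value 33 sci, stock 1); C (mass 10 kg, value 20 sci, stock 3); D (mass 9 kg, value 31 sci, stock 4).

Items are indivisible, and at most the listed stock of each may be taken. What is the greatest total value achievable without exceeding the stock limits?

157 sci

Best selections within mass 48 and stock limits:
- 1×B + 4×D: mass 39, value 157
- 1×B + 1×C + 3×D: mass 40, value 146
- 1×C + 4×D: mass 46, value 144
Best: 157 sci.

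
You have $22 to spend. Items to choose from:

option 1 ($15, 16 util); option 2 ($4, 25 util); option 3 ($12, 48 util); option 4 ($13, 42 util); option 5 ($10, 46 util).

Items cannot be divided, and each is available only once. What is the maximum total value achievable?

This is a 0/1 knapsack; check combinations near the capacity.
- option 3+option 5: cost 12+10=22, value 48+46=94
- option 2+option 3: cost 4+12=16, value 25+48=73
- option 2+option 5: cost 4+10=14, value 25+46=71
- option 2+option 4: cost 4+13=17, value 25+42=67
Best: 94 util.

94 util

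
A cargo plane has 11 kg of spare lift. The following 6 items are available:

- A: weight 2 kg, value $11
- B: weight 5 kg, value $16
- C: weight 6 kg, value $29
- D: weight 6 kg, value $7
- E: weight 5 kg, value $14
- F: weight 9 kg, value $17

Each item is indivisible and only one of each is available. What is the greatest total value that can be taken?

$45

This is a 0/1 knapsack; check combinations near the capacity.
- B+C: weight 5+6=11, value 16+29=45
- C+E: weight 6+5=11, value 29+14=43
- A+C: weight 2+6=8, value 11+29=40
- B+E: weight 5+5=10, value 16+14=30
- C: weight 6, value 29
Best: $45.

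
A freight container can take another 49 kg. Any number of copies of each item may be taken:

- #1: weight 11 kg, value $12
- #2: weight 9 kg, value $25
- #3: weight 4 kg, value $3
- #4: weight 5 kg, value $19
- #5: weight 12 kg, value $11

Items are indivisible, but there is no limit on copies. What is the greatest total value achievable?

$177

Best value-per-unit is #4 at 19/5; filling with it alone gives 9×19 = 171.
Optimal mix: 1×#2 + 8×#4 → weight 49, value 177.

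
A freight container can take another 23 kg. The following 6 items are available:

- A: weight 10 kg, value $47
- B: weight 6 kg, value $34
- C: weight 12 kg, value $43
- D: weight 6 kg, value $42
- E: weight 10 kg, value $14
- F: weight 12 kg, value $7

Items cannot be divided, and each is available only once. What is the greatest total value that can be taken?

$123

Check high-value combinations within 23 kg:
- A+B+D: weight 10+6+6=22, value 47+34+42=123
- A+C: weight 10+12=22, value 47+43=90
- B+D+E: weight 6+6+10=22, value 34+42+14=90
- A+D: weight 10+6=16, value 47+42=89
- C+D: weight 12+6=18, value 43+42=85
Best: $123.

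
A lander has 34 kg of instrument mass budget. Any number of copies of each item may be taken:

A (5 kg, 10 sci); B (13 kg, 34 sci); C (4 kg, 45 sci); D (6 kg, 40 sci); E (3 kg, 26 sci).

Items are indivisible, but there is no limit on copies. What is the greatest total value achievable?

367 sci

Best value-per-unit is C at 45/4; filling with it alone gives 8×45 = 360.
Optimal mix: 7×C + 2×E → mass 34, value 367.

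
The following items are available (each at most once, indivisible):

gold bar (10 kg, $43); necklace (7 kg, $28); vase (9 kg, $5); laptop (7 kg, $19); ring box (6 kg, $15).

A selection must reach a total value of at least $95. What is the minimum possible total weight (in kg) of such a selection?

30

Subsets with value ≥ 95, sorted by total weight:
- gold bar+necklace+laptop+ring box: weight 30, value 105
- gold bar+necklace+vase+laptop: weight 33, value 95
- gold bar+necklace+vase+laptop+ring box: weight 39, value 110
Minimum weight: 30 kg.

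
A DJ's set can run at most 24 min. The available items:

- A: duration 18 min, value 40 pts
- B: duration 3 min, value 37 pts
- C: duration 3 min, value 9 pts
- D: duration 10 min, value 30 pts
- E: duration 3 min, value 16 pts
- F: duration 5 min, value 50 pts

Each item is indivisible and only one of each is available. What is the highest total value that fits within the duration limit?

142 pts

This is a 0/1 knapsack; check combinations near the capacity.
- B+C+D+E+F: duration 3+3+10+3+5=24, value 37+9+30+16+50=142
- B+D+E+F: duration 3+10+3+5=21, value 37+30+16+50=133
- B+C+D+F: duration 3+3+10+5=21, value 37+9+30+50=126
Best: 142 pts.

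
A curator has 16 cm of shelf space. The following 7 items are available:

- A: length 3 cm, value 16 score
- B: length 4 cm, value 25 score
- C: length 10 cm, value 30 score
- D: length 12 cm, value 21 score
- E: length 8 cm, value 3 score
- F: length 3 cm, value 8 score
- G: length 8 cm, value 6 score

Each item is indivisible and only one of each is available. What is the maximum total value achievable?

This is a 0/1 knapsack; check combinations near the capacity.
- B+C: length 4+10=14, value 25+30=55
- A+C+F: length 3+10+3=16, value 16+30+8=54
- A+B+F: length 3+4+3=10, value 16+25+8=49
- A+B+G: length 3+4+8=15, value 16+25+6=47
- A+C: length 3+10=13, value 16+30=46
Best: 55 score.

55 score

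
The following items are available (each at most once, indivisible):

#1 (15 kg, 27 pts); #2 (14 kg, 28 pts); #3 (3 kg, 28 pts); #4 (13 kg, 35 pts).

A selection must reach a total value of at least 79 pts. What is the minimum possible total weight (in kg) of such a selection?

Subsets with value ≥ 79, sorted by total weight:
- #2+#3+#4: weight 30, value 91
- #1+#3+#4: weight 31, value 90
- #1+#2+#3: weight 32, value 83
- #1+#2+#4: weight 42, value 90
Minimum weight: 30 kg.

30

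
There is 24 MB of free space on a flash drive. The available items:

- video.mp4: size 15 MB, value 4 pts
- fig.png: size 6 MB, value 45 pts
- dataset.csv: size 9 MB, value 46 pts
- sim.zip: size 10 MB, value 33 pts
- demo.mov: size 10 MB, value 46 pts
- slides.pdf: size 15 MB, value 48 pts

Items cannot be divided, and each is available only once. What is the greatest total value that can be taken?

94 pts

Check high-value combinations within 24 MB:
- dataset.csv+slides.pdf: size 9+15=24, value 46+48=94
- fig.png+slides.pdf: size 6+15=21, value 45+48=93
- dataset.csv+demo.mov: size 9+10=19, value 46+46=92
Best: 94 pts.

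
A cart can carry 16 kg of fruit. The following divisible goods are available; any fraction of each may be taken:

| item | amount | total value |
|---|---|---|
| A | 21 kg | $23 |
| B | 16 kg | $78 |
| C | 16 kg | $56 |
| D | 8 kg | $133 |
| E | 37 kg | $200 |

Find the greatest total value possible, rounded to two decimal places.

Take in order of value per unit:
- D (133/8 per unit): all 8 → value 133, running total 133.00
- E (200/37 per unit): 8 of 37 → value 8×200/37 = 43.2432, running total 176.24
Total 176.24.

176.24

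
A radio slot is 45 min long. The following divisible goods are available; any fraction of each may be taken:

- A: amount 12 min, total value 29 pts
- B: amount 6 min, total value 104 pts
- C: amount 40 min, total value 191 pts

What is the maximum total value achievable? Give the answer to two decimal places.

290.23

Take in order of value per unit:
- B (104/6 per unit): all 6 → value 104, running total 104.00
- C (191/40 per unit): 39 of 40 → value 39×191/40 = 186.2250, running total 290.23
Total 290.23.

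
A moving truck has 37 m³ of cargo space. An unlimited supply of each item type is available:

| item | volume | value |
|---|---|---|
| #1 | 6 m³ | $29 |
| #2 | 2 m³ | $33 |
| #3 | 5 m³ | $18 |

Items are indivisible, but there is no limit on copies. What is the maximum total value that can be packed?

Best value-per-unit is #2 at 33/2, and filling with it alone uses volume 18×2=36. No mix of the others beats 18×33 = 594.

$594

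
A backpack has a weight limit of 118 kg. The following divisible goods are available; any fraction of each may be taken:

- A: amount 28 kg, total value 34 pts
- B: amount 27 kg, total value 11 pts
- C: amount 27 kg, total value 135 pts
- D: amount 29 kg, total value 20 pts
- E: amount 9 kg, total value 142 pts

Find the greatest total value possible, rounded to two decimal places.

Take in order of value per unit:
- E (142/9 per unit): all 9 → value 142, running total 142.00
- C (135/27 per unit): all 27 → value 135, running total 277.00
- A (34/28 per unit): all 28 → value 34, running total 311.00
- D (20/29 per unit): all 29 → value 20, running total 331.00
- B (11/27 per unit): 25 of 27 → value 25×11/27 = 10.1852, running total 341.19
Total 341.19.

341.19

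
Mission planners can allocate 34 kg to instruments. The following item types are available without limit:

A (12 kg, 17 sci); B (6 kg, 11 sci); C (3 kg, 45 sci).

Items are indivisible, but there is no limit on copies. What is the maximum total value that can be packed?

Best value-per-unit is C at 45/3, and filling with it alone uses mass 11×3=33. No mix of the others beats 11×45 = 495.

495 sci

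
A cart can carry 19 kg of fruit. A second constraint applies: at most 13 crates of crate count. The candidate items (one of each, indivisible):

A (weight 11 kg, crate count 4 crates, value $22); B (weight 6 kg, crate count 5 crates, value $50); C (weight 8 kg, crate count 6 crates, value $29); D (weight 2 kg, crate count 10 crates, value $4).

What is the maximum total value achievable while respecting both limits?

Feasible sets respecting both limits:
- B+C: weight 14, crate count 11, value 79
- A+B: weight 17, crate count 9, value 72
- A+C: weight 19, crate count 10, value 51
- B: weight 6, crate count 5, value 50
Best: $79.

$79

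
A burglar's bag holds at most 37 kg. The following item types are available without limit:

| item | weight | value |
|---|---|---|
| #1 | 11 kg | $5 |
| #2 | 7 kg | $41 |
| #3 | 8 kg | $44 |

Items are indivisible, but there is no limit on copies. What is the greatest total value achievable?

Best value-per-unit is #2 at 41/7; filling with it alone gives 5×41 = 205.
Optimal mix: 3×#2 + 2×#3 → weight 37, value 211.

$211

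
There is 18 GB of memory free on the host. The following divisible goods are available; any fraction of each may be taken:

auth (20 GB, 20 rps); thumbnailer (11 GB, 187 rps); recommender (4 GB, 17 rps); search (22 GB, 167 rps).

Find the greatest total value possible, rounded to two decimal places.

240.14

Take in order of value per unit:
- thumbnailer (187/11 per unit): all 11 → value 187, running total 187.00
- search (167/22 per unit): 7 of 22 → value 7×167/22 = 53.1364, running total 240.14
Total 240.14.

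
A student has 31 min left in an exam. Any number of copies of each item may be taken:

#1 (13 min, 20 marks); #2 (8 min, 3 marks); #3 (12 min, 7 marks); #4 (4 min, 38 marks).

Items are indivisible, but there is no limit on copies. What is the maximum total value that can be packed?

266 marks

Best value-per-unit is #4 at 38/4, and filling with it alone uses time 7×4=28. No mix of the others beats 7×38 = 266.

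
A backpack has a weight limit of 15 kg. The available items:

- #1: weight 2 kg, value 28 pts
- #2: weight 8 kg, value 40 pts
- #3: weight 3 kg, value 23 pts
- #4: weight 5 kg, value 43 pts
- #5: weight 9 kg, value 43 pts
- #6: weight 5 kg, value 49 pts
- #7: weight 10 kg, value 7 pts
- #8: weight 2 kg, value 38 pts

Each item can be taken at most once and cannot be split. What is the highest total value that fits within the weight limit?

158 pts

Check high-value combinations within 15 kg:
- #1+#4+#6+#8: weight 2+5+5+2=14, value 28+43+49+38=158
- #3+#4+#6+#8: weight 3+5+5+2=15, value 23+43+49+38=153
- #1+#3+#4+#6: weight 2+3+5+5=15, value 28+23+43+49=143
Best: 158 pts.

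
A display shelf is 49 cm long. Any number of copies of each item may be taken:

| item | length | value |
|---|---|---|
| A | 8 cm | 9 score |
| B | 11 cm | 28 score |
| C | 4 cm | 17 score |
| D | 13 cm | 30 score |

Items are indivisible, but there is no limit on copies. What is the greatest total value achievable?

204 score

Best value-per-unit is C at 17/4, and filling with it alone uses length 12×4=48. No mix of the others beats 12×17 = 204.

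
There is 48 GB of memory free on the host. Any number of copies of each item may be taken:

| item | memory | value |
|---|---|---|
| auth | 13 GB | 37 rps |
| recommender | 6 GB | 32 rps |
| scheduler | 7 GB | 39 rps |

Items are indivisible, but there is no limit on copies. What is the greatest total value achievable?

Best value-per-unit is scheduler at 39/7; filling with it alone gives 6×39 = 234.
Optimal mix: 1×recommender + 6×scheduler → memory 48, value 266.

266 rps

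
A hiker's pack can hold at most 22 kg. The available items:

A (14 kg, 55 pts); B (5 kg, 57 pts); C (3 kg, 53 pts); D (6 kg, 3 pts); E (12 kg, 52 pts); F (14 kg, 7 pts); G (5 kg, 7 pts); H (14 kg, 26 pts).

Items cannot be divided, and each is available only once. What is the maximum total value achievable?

165 pts

This is a 0/1 knapsack; check combinations near the capacity.
- A+B+C: weight 14+5+3=22, value 55+57+53=165
- B+C+E: weight 5+3+12=20, value 57+53+52=162
- B+C+H: weight 5+3+14=22, value 57+53+26=136
Best: 165 pts.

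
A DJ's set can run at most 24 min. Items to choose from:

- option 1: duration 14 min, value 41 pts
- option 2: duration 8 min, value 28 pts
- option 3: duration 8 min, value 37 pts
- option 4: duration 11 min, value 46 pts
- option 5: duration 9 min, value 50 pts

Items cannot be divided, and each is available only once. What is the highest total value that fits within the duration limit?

Check high-value combinations within 24 min:
- option 4+option 5: duration 11+9=20, value 46+50=96
- option 1+option 5: duration 14+9=23, value 41+50=91
- option 3+option 5: duration 8+9=17, value 37+50=87
Best: 96 pts.

96 pts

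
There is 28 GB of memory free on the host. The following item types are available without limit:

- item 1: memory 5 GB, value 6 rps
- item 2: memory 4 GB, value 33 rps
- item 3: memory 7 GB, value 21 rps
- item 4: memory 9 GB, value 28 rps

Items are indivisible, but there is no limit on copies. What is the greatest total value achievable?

231 rps

Best value-per-unit is item 2 at 33/4, and filling with it alone uses memory 7×4=28. No mix of the others beats 7×33 = 231.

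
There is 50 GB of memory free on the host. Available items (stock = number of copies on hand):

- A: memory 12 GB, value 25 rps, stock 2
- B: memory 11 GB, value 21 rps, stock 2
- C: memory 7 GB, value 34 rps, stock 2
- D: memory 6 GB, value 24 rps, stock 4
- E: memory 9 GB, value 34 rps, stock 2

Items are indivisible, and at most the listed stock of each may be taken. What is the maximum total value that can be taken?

208 rps

Top feasible selections:
- 2×C + 3×D + 2×E: memory 50, value 208
- 2×C + 4×D + 1×E: memory 47, value 198
- 1×C + 4×D + 2×E: memory 49, value 198
Best: 208 rps.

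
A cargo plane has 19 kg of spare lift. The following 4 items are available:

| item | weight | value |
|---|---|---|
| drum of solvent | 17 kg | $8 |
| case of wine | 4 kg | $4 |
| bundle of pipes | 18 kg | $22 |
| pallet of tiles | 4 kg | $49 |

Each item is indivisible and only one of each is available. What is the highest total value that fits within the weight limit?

This is a 0/1 knapsack; check combinations near the capacity.
- case of wine+pallet of tiles: weight 4+4=8, value 4+49=53
- pallet of tiles: weight 4, value 49
- bundle of pipes: weight 18, value 22
- drum of solvent: weight 17, value 8
Best: $53.

$53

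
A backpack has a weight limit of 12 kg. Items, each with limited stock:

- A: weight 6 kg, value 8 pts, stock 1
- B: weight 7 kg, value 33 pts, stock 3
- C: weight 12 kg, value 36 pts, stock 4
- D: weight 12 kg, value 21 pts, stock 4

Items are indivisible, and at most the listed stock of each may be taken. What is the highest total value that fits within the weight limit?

Top feasible selections:
- 1×C: weight 12, value 36
- 1×B: weight 7, value 33
Best: 36 pts.

36 pts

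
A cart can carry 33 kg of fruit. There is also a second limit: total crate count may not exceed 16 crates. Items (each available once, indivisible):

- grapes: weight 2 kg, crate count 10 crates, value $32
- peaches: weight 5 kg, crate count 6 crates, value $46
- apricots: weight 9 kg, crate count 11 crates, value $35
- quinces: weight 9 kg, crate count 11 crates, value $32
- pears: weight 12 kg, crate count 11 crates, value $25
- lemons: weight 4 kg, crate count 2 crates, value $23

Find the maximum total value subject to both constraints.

Feasible sets respecting both limits:
- grapes+peaches: weight 7, crate count 16, value 78
- peaches+lemons: weight 9, crate count 8, value 69
- apricots+lemons: weight 13, crate count 13, value 58
- grapes+lemons: weight 6, crate count 12, value 55
Best: $78.

$78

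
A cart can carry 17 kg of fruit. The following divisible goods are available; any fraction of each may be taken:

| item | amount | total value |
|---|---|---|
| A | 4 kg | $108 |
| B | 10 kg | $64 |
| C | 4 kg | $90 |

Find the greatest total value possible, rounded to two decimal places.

Take in order of value per unit:
- A (108/4 per unit): all 4 → value 108, running total 108.00
- C (90/4 per unit): all 4 → value 90, running total 198.00
- B (64/10 per unit): 9 of 10 → value 9×64/10 = 57.6000, running total 255.60
Total 255.60.

255.60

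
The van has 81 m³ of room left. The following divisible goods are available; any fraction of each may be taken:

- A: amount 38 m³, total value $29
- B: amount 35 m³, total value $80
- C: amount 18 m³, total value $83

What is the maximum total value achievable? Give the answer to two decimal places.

184.37

Take in order of value per unit:
- C (83/18 per unit): all 18 → value 83, running total 83.00
- B (80/35 per unit): all 35 → value 80, running total 163.00
- A (29/38 per unit): 28 of 38 → value 28×29/38 = 21.3684, running total 184.37
Total 184.37.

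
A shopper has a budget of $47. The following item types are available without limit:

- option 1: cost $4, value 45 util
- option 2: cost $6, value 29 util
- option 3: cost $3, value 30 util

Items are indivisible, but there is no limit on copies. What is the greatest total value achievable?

Best value-per-unit is option 1 at 45/4; filling with it alone gives 11×45 = 495.
Optimal mix: 11×option 1 + 1×option 3 → cost 47, value 525.

525 util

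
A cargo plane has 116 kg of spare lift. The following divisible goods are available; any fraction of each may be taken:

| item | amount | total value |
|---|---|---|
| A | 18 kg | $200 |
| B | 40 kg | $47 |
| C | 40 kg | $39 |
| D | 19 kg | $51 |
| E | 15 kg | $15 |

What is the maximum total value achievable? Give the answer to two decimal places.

Take in order of value per unit:
- A (200/18 per unit): all 18 → value 200, running total 200.00
- D (51/19 per unit): all 19 → value 51, running total 251.00
- B (47/40 per unit): all 40 → value 47, running total 298.00
- E (15/15 per unit): all 15 → value 15, running total 313.00
- C (39/40 per unit): 24 of 40 → value 24×39/40 = 23.4000, running total 336.40
Total 336.40.

336.40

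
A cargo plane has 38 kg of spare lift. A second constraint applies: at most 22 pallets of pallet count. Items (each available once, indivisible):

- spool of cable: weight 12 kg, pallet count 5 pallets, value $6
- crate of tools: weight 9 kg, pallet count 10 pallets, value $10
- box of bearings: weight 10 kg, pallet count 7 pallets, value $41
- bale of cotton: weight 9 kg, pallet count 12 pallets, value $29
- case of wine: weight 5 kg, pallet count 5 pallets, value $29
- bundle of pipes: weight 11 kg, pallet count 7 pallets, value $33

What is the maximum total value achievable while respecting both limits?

$103

Feasible sets respecting both limits:
- box of bearings+case of wine+bundle of pipes: weight 26, pallet count 19, value 103
- crate of tools+box of bearings+case of wine: weight 24, pallet count 22, value 80
- spool of cable+box of bearings+bundle of pipes: weight 33, pallet count 19, value 80
- spool of cable+box of bearings+case of wine: weight 27, pallet count 17, value 76
Best: $103.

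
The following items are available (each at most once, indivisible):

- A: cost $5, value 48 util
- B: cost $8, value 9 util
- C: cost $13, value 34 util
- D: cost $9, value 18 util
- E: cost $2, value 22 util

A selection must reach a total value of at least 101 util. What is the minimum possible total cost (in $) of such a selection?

Subsets with value ≥ 101, sorted by total cost:
- A+C+E: cost 20, value 104
- A+B+C+E: cost 28, value 113
- A+C+D+E: cost 29, value 122
Minimum cost: 20 $.

20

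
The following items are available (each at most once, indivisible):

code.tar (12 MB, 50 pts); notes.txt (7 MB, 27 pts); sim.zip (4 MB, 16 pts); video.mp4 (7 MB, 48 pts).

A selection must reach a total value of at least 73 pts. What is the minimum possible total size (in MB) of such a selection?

14

Subsets with value ≥ 73, sorted by total size:
- notes.txt+video.mp4: size 14, value 75
- notes.txt+sim.zip+video.mp4: size 18, value 91
- code.tar+video.mp4: size 19, value 98
- code.tar+notes.txt: size 19, value 77
Minimum size: 14 MB.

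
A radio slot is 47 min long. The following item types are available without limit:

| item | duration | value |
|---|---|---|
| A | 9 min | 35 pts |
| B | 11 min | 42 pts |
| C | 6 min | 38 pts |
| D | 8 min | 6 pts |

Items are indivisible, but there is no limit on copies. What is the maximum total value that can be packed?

270 pts

Best value-per-unit is C at 38/6; filling with it alone gives 7×38 = 266.
Optimal mix: 1×B + 6×C → duration 47, value 270.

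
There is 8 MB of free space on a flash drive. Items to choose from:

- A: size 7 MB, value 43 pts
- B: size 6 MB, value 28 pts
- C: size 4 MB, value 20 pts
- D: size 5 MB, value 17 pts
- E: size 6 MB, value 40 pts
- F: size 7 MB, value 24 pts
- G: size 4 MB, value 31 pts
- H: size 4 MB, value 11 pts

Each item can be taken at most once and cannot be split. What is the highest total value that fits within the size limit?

51 pts

Check high-value combinations within 8 MB:
- C+G: size 4+4=8, value 20+31=51
- A: size 7, value 43
- G+H: size 4+4=8, value 31+11=42
- E: size 6, value 40
Best: 51 pts.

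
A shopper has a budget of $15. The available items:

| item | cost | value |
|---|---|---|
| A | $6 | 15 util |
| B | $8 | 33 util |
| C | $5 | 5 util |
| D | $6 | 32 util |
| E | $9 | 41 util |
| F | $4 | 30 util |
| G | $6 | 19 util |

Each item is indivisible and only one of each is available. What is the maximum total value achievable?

73 util

This is a 0/1 knapsack; check combinations near the capacity.
- D+E: cost 6+9=15, value 32+41=73
- E+F: cost 9+4=13, value 41+30=71
- C+D+F: cost 5+6+4=15, value 5+32+30=67
- B+D: cost 8+6=14, value 33+32=65
Best: 73 util.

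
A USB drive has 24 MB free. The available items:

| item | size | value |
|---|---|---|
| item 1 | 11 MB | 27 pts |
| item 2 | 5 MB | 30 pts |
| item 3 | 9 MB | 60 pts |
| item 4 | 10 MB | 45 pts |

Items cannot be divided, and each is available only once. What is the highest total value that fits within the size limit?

135 pts

Check high-value combinations within 24 MB:
- item 2+item 3+item 4: size 5+9+10=24, value 30+60+45=135
- item 3+item 4: size 9+10=19, value 60+45=105
- item 2+item 3: size 5+9=14, value 30+60=90
- item 1+item 3: size 11+9=20, value 27+60=87
Best: 135 pts.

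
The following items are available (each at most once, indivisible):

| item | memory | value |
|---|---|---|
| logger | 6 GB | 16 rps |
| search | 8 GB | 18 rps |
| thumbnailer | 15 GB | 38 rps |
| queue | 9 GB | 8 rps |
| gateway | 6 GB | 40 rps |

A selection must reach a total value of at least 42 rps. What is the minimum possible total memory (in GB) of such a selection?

Subsets with value ≥ 42, sorted by total memory:
- logger+gateway: memory 12, value 56
- search+gateway: memory 14, value 58
- queue+gateway: memory 15, value 48
- logger+search+gateway: memory 20, value 74
Minimum memory: 12 GB.

12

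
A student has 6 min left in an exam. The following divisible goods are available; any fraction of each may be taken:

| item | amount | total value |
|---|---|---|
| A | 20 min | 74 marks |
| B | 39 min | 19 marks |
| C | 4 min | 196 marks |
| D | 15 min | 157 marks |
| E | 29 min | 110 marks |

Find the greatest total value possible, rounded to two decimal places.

Take in order of value per unit:
- C (196/4 per unit): all 4 → value 196, running total 196.00
- D (157/15 per unit): 2 of 15 → value 2×157/15 = 20.9333, running total 216.93
Total 216.93.

216.93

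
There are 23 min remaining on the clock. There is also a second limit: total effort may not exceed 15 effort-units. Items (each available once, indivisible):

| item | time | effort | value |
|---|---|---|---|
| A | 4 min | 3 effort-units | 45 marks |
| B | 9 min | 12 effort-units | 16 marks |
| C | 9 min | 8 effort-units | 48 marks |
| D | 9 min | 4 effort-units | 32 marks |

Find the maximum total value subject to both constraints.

Feasible sets respecting both limits:
- A+C+D: time 22, effort 15, value 125
- A+C: time 13, effort 11, value 93
- C+D: time 18, effort 12, value 80
Best: 125 marks.

125 marks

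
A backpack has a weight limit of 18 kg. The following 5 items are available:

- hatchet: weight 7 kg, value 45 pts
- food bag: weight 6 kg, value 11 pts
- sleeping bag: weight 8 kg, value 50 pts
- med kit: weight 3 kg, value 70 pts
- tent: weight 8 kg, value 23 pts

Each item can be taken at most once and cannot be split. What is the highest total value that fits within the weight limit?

Check high-value combinations within 18 kg:
- hatchet+sleeping bag+med kit: weight 7+8+3=18, value 45+50+70=165
- hatchet+med kit+tent: weight 7+3+8=18, value 45+70+23=138
- food bag+sleeping bag+med kit: weight 6+8+3=17, value 11+50+70=131
- hatchet+food bag+med kit: weight 7+6+3=16, value 45+11+70=126
- sleeping bag+med kit: weight 8+3=11, value 50+70=120
Best: 165 pts.

165 pts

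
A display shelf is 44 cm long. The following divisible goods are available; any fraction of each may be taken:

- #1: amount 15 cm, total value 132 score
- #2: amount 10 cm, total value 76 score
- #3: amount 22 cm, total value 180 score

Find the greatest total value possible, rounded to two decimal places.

365.20

Take in order of value per unit:
- #1 (132/15 per unit): all 15 → value 132, running total 132.00
- #3 (180/22 per unit): all 22 → value 180, running total 312.00
- #2 (76/10 per unit): 7 of 10 → value 7×76/10 = 53.2000, running total 365.20
Total 365.20.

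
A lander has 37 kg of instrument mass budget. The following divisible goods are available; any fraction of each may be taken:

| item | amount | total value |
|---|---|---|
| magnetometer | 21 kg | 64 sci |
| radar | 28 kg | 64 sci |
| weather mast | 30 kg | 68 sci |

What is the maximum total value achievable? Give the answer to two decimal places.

Take in order of value per unit:
- magnetometer (64/21 per unit): all 21 → value 64, running total 64.00
- radar (64/28 per unit): 16 of 28 → value 16×64/28 = 36.5714, running total 100.57
Total 100.57.

100.57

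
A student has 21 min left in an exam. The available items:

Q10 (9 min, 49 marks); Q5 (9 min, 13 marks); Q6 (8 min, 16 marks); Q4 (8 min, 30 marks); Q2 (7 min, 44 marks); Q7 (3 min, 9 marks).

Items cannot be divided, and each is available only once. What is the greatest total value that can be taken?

This is a 0/1 knapsack; check combinations near the capacity.
- Q10+Q2+Q7: time 9+7+3=19, value 49+44+9=102
- Q10+Q2: time 9+7=16, value 49+44=93
- Q10+Q4+Q7: time 9+8+3=20, value 49+30+9=88
- Q4+Q2+Q7: time 8+7+3=18, value 30+44+9=83
- Q10+Q4: time 9+8=17, value 49+30=79
Best: 102 marks.

102 marks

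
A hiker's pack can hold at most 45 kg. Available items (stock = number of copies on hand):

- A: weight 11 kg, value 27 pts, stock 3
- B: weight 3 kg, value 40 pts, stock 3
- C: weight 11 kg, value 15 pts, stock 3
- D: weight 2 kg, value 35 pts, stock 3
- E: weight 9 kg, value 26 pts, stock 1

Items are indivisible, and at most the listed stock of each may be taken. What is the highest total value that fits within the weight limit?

Best selections within weight 45 and stock limits:
- 2×A + 3×B + 3×D: weight 37, value 279
- 1×A + 3×B + 3×D + 1×E: weight 35, value 278
- 2×A + 3×B + 2×D + 1×E: weight 44, value 270
Best: 279 pts.

279 pts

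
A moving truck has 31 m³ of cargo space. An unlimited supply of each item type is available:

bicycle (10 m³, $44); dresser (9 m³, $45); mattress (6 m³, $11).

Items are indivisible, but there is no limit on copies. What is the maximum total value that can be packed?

Best value-per-unit is dresser at 45/9, and filling with it alone uses volume 3×9=27. No mix of the others beats 3×45 = 135.

$135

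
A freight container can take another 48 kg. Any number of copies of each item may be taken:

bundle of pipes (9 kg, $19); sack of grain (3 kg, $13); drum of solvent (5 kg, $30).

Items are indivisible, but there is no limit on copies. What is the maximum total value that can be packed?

$283

Best value-per-unit is drum of solvent at 30/5; filling with it alone gives 9×30 = 270.
Optimal mix: 1×sack of grain + 9×drum of solvent → weight 48, value 283.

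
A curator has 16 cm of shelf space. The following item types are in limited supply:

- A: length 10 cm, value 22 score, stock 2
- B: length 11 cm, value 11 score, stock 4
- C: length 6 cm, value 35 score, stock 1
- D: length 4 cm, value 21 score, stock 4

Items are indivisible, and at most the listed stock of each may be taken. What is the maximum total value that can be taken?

84 score

Top feasible selections:
- 4×D: length 16, value 84
- 1×C + 2×D: length 14, value 77
Best: 84 score.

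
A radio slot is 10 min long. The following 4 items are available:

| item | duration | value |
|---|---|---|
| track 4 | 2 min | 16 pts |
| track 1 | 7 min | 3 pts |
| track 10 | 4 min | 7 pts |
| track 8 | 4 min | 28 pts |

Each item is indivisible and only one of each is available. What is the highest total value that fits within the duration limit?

51 pts

Check high-value combinations within 10 min:
- track 4+track 10+track 8: duration 2+4+4=10, value 16+7+28=51
- track 4+track 8: duration 2+4=6, value 16+28=44
- track 10+track 8: duration 4+4=8, value 7+28=35
- track 8: duration 4, value 28
Best: 51 pts.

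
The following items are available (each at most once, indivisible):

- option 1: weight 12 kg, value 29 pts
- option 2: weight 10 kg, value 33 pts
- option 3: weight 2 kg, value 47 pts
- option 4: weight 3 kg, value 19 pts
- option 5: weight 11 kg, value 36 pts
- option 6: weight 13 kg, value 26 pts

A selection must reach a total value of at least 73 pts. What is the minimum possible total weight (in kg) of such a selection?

12

Subsets with value ≥ 73, sorted by total weight:
- option 2+option 3: weight 12, value 80
- option 3+option 5: weight 13, value 83
- option 1+option 3: weight 14, value 76
Minimum weight: 12 kg.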